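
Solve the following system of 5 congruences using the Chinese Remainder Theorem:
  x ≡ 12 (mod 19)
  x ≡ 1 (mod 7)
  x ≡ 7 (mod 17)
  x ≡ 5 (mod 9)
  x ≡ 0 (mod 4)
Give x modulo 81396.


Product of moduli M = 19 · 7 · 17 · 9 · 4 = 81396.
Merge one congruence at a time:
  Start: x ≡ 12 (mod 19).
  Combine with x ≡ 1 (mod 7); new modulus lcm = 133.
    Write x = 12 + 19·t and substitute into x ≡ 1 (mod 7): 19·t ≡ 1 − 12 = -11 (mod 7).
    Reduce coefficients mod 7: 5·t ≡ 3 (mod 7).
    The inverse of 5 mod 7 is 3 (since 5·3 = 15 = 2·7 + 1), so t ≡ 3·3 = 9 ≡ 2 (mod 7).
    Then x = 12 + 19·2 = 50, valid modulo lcm(19, 7) = 133: x ≡ 50 (mod 133).
  Combine with x ≡ 7 (mod 17); new modulus lcm = 2261.
    Write x = 50 + 133·t and substitute into x ≡ 7 (mod 17): 133·t ≡ 7 − 50 = -43 (mod 17).
    Reduce coefficients mod 17: 14·t ≡ 8 (mod 17).
    The inverse of 14 mod 17 is 11 (since 14·11 = 154 = 9·17 + 1), so t ≡ 11·8 = 88 ≡ 3 (mod 17).
    Then x = 50 + 133·3 = 449, valid modulo lcm(133, 17) = 2261: x ≡ 449 (mod 2261).
  Combine with x ≡ 5 (mod 9); new modulus lcm = 20349.
    Write x = 449 + 2261·t and substitute into x ≡ 5 (mod 9): 2261·t ≡ 5 − 449 = -444 (mod 9).
    Reduce coefficients mod 9: 2·t ≡ 6 (mod 9).
    The inverse of 2 mod 9 is 5 (since 2·5 = 10 = 1·9 + 1), so t ≡ 5·6 = 30 ≡ 3 (mod 9).
    Then x = 449 + 2261·3 = 7232, valid modulo lcm(2261, 9) = 20349: x ≡ 7232 (mod 20349).
  Combine with x ≡ 0 (mod 4); new modulus lcm = 81396.
    Write x = 7232 + 20349·t and substitute into x ≡ 0 (mod 4): 20349·t ≡ 0 − 7232 = -7232 (mod 4).
    Reduce coefficients mod 4: 1·t ≡ 0 (mod 4).
    So t ≡ 0 (mod 4).
    Then x = 7232 + 20349·0 = 7232, valid modulo lcm(20349, 4) = 81396: x ≡ 7232 (mod 81396).
Verify against each original: 7232 mod 19 = 12, 7232 mod 7 = 1, 7232 mod 17 = 7, 7232 mod 9 = 5, 7232 mod 4 = 0.

x ≡ 7232 (mod 81396).


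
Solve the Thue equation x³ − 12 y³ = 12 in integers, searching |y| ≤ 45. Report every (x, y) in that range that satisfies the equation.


The equation is x³ - 12y³ = 12. For fixed y, x³ = 12·y³ + 12, so a solution requires the RHS to be a perfect cube.
Strategy: iterate y from -45 to 45, compute RHS = 12·y³ + 12, and check whether it is a (positive or negative) perfect cube.
Check small values of y:
  y = 0: RHS = 12 is not a perfect cube.
  y = 1: RHS = 24 is not a perfect cube.
  y = -1: RHS = 0 = (0)³ ⇒ x = 0 works.
  y = 2: RHS = 108 is not a perfect cube.
  y = -2: RHS = -84 is not a perfect cube.
  y = 3: RHS = 336 is not a perfect cube.
  y = -3: RHS = -312 is not a perfect cube.
Continuing the search up to |y| = 45 finds no further solutions beyond those listed.
Collected solutions: (0, -1).

Solutions (with |y| ≤ 45): (0, -1).


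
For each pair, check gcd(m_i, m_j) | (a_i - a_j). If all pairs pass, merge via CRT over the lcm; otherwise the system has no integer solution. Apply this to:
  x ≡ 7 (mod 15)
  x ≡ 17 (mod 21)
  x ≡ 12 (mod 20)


Moduli 15, 21, 20 are not pairwise coprime, so CRT works modulo lcm(m_i) when all pairwise compatibility conditions hold.
Pairwise compatibility: gcd(m_i, m_j) must divide a_i - a_j for every pair.
Merge one congruence at a time:
  Start: x ≡ 7 (mod 15).
  Combine with x ≡ 17 (mod 21): gcd(15, 21) = 3, and 17 - 7 = 10 is NOT divisible by 3.
    ⇒ system is inconsistent (no integer solution).

No solution (the system is inconsistent).


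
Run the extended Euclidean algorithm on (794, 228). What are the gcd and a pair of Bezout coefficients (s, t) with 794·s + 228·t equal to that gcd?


Euclidean algorithm on (794, 228) — divide until remainder is 0:
  794 = 3 · 228 + 110
  228 = 2 · 110 + 8
  110 = 13 · 8 + 6
  8 = 1 · 6 + 2
  6 = 3 · 2 + 0
gcd(794, 228) = 2.
Track Bezout coefficients alongside the remainders: start with r₀ = 794 = a·1 + b·0 (s = 1, t = 0) and r₁ = 228 = a·0 + b·1 (s = 0, t = 1); each new remainder r_{k+1} = r_{k-1} − q_k·r_k inherits s_{k+1} = s_{k-1} − q_k·s_k, t_{k+1} = t_{k-1} − q_k·t_k, so r_k = a·s_k + b·t_k at every step:
  q = 3: r = 110, s = 1 − 3·0 = 1, t = 0 − 3·1 = -3  (check: 794·1 + 228·(-3) = 110)
  q = 2: r = 8, s = 0 − 2·1 = -2, t = 1 − 2·(-3) = 7  (check: 794·(-2) + 228·7 = 8)
  q = 13: r = 6, s = 1 − 13·(-2) = 27, t = -3 − 13·7 = -94  (check: 794·27 + 228·(-94) = 6)
  q = 1: r = 2, s = -2 − 1·27 = -29, t = 7 − 1·(-94) = 101  (check: 794·(-29) + 228·101 = 2)
The row with r = 2 (the gcd) gives the Bezout coefficients s = -29, t = 101.
Result: 794 · (-29) + 228 · (101) = 2.

gcd(794, 228) = 2; s = -29, t = 101 (check: 794·(-29) + 228·101 = 2).


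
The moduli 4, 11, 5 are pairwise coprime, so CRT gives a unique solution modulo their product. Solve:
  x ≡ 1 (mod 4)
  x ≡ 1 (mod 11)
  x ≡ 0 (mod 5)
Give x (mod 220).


Moduli 4, 11, 5 are pairwise coprime; by CRT there is a unique solution modulo M = 4 · 11 · 5 = 220.
Solve pairwise, accumulating the modulus:
  Start with x ≡ 1 (mod 4).
  Combine with x ≡ 1 (mod 11): since gcd(4, 11) = 1, we get a unique residue mod 44.
    Write x = 1 + 4·t and substitute into x ≡ 1 (mod 11): 4·t ≡ 1 − 1 = 0 (mod 11).
    The inverse of 4 mod 11 is 3 (since 4·3 = 12 = 1·11 + 1), so t ≡ 3·0 = 0 ≡ 0 (mod 11).
    Then x = 1 + 4·0 = 1, valid modulo lcm(4, 11) = 44: x ≡ 1 (mod 44).
  Combine with x ≡ 0 (mod 5): since gcd(44, 5) = 1, we get a unique residue mod 220.
    Write x = 1 + 44·t and substitute into x ≡ 0 (mod 5): 44·t ≡ 0 − 1 = -1 (mod 5).
    Reduce coefficients mod 5: 4·t ≡ 4 (mod 5).
    The inverse of 4 mod 5 is 4 (since 4·4 = 16 = 3·5 + 1), so t ≡ 4·4 = 16 ≡ 1 (mod 5).
    Then x = 1 + 44·1 = 45, valid modulo lcm(44, 5) = 220: x ≡ 45 (mod 220).
Verify: 45 mod 4 = 1 ✓, 45 mod 11 = 1 ✓, 45 mod 5 = 0 ✓.

x ≡ 45 (mod 220).


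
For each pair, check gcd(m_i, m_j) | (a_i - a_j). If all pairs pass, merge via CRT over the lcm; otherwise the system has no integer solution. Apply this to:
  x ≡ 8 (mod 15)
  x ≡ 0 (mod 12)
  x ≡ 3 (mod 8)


Moduli 15, 12, 8 are not pairwise coprime, so CRT works modulo lcm(m_i) when all pairwise compatibility conditions hold.
Pairwise compatibility: gcd(m_i, m_j) must divide a_i - a_j for every pair.
Merge one congruence at a time:
  Start: x ≡ 8 (mod 15).
  Combine with x ≡ 0 (mod 12): gcd(15, 12) = 3, and 0 - 8 = -8 is NOT divisible by 3.
    ⇒ system is inconsistent (no integer solution).

No solution (the system is inconsistent).


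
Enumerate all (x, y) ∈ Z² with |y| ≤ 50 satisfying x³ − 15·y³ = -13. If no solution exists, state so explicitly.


The equation is x³ - 15y³ = -13. For fixed y, x³ = 15·y³ − 13, so a solution requires the RHS to be a perfect cube.
Strategy: iterate y from -50 to 50, compute RHS = 15·y³ − 13, and check whether it is a (positive or negative) perfect cube.
Check small values of y:
  y = 0: RHS = -13 is not a perfect cube.
  y = 1: RHS = 2 is not a perfect cube.
  y = -1: RHS = -28 is not a perfect cube.
  y = 2: RHS = 107 is not a perfect cube.
  y = -2: RHS = -133 is not a perfect cube.
  y = 3: RHS = 392 is not a perfect cube.
  y = -3: RHS = -418 is not a perfect cube.
Continuing the search up to |y| = 50 finds no solutions either.
No (x, y) in the scanned range satisfies the equation.

No integer solutions with |y| ≤ 50.


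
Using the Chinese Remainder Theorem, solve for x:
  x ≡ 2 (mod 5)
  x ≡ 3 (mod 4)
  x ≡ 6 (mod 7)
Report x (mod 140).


Moduli 5, 4, 7 are pairwise coprime; by CRT there is a unique solution modulo M = 5 · 4 · 7 = 140.
Solve pairwise, accumulating the modulus:
  Start with x ≡ 2 (mod 5).
  Combine with x ≡ 3 (mod 4): since gcd(5, 4) = 1, we get a unique residue mod 20.
    Write x = 2 + 5·t and substitute into x ≡ 3 (mod 4): 5·t ≡ 3 − 2 = 1 (mod 4).
    Reduce coefficients mod 4: 1·t ≡ 1 (mod 4).
    So t ≡ 1 (mod 4).
    Then x = 2 + 5·1 = 7, valid modulo lcm(5, 4) = 20: x ≡ 7 (mod 20).
  Combine with x ≡ 6 (mod 7): since gcd(20, 7) = 1, we get a unique residue mod 140.
    Write x = 7 + 20·t and substitute into x ≡ 6 (mod 7): 20·t ≡ 6 − 7 = -1 (mod 7).
    Reduce coefficients mod 7: 6·t ≡ 6 (mod 7).
    The inverse of 6 mod 7 is 6 (since 6·6 = 36 = 5·7 + 1), so t ≡ 6·6 = 36 ≡ 1 (mod 7).
    Then x = 7 + 20·1 = 27, valid modulo lcm(20, 7) = 140: x ≡ 27 (mod 140).
Verify: 27 mod 5 = 2 ✓, 27 mod 4 = 3 ✓, 27 mod 7 = 6 ✓.

x ≡ 27 (mod 140).


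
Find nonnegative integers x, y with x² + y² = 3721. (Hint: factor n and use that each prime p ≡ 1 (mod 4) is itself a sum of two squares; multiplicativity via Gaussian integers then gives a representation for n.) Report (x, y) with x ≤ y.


Step 1: Factor n = 3721 = 61^2.
Step 2: Check the mod-4 condition on each prime factor: 61 ≡ 1 (mod 4), exponent 2.
All primes ≡ 3 (mod 4) appear to even exponent (or don't appear), so by the two-squares theorem n IS expressible as a sum of two squares.
Step 3: Build a representation. Here n = 61 · 61 is a product of primes ≡ 1 (mod 4). Each prime p ≡ 1 (mod 4) is itself a sum of two squares; find a² by testing p − a² for a perfect square:
  61: 61 − 1² = 60, 61 − 2² = 57, 61 − 3² = 52, 61 − 4² = 45, 61 − 5² = 36 = 6² ⇒ 61 = 5² + 6².
  Combine using the Brahmagupta–Fibonacci identity (a² + b²)(c² + d²) = (ac − bd)² + (ad + bc)² = (ac + bd)² + (ad − bc)²:
  61 · 61 = 3721: from (5² + 6²)(5² + 6²), take (5·5 − 6·6, 5·6 + 6·5) = (25 − 36, 30 + 30) = (-11, 60); dropping signs (only squares matter) gives (11, 60); check 11² + 60² = 121 + 3600 = 3721 ✓.
Step 4: Order so x ≤ y and verify: 11² + 60² = 121 + 3600 = 3721 = n. ✓

n = 3721 = 11² + 60² (one valid representation with x ≤ y).


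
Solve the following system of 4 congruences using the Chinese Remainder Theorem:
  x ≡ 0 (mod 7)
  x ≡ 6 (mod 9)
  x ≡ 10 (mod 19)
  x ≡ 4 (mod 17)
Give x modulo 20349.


Product of moduli M = 7 · 9 · 19 · 17 = 20349.
Merge one congruence at a time:
  Start: x ≡ 0 (mod 7).
  Combine with x ≡ 6 (mod 9); new modulus lcm = 63.
    Write x = 0 + 7·t and substitute into x ≡ 6 (mod 9): 7·t ≡ 6 − 0 = 6 (mod 9).
    The inverse of 7 mod 9 is 4 (since 7·4 = 28 = 3·9 + 1), so t ≡ 4·6 = 24 ≡ 6 (mod 9).
    Then x = 0 + 7·6 = 42, valid modulo lcm(7, 9) = 63: x ≡ 42 (mod 63).
  Combine with x ≡ 10 (mod 19); new modulus lcm = 1197.
    Write x = 42 + 63·t and substitute into x ≡ 10 (mod 19): 63·t ≡ 10 − 42 = -32 (mod 19).
    Reduce coefficients mod 19: 6·t ≡ 6 (mod 19).
    The inverse of 6 mod 19 is 16 (since 6·16 = 96 = 5·19 + 1), so t ≡ 16·6 = 96 ≡ 1 (mod 19).
    Then x = 42 + 63·1 = 105, valid modulo lcm(63, 19) = 1197: x ≡ 105 (mod 1197).
  Combine with x ≡ 4 (mod 17); new modulus lcm = 20349.
    Write x = 105 + 1197·t and substitute into x ≡ 4 (mod 17): 1197·t ≡ 4 − 105 = -101 (mod 17).
    Reduce coefficients mod 17: 7·t ≡ 1 (mod 17).
    The inverse of 7 mod 17 is 5 (since 7·5 = 35 = 2·17 + 1), so t ≡ 5·1 = 5 ≡ 5 (mod 17).
    Then x = 105 + 1197·5 = 6090, valid modulo lcm(1197, 17) = 20349: x ≡ 6090 (mod 20349).
Verify against each original: 6090 mod 7 = 0, 6090 mod 9 = 6, 6090 mod 19 = 10, 6090 mod 17 = 4.

x ≡ 6090 (mod 20349).


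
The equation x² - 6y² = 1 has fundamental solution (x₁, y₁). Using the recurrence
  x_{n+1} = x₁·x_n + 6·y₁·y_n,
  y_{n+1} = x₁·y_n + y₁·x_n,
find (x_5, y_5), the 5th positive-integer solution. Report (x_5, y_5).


Step 1: Find the fundamental solution (x₁, y₁) of x² - 6y² = 1.
  Expand √6 as a continued fraction. a₀ = ⌊√6⌋ = 2; iterate m_{k+1} = d_k·a_k − m_k, d_{k+1} = (6 − m_{k+1}²)/d_k, a_{k+1} = ⌊(a₀ + m_{k+1})/d_{k+1}⌋ (starting m₀ = 0, d₀ = 1), with convergents p_k = a_k·p_{k-1} + p_{k-2}, q_k = a_k·q_{k-1} + q_{k-2} (p₋₁ = 1, q₋₁ = 0):
  k = 0: a₀ = 2; p₀/q₀ = 2/1; p₀² − 6·q₀² = 4 − 6 = -2.
  k = 1: m = 2, d = 2, a = ⌊(2 + 2)/2⌋ = 2; p/q = (2·2 + 1)/(2·1 + 0) = 5/2; p² − 6·q² = 25 − 24 = 1.
  The first convergent with p² − 6·q² = 1 gives the fundamental solution (x₁, y₁) = (5, 2).
Step 2: Apply the recurrence (x_{n+1}, y_{n+1}) = (x₁x_n + 6y₁y_n, x₁y_n + y₁x_n) repeatedly.
  From (x_1, y_1) = (5, 2): x_2 = 5·5 + 6·2·2 = 49; y_2 = 5·2 + 2·5 = 20.
  From (x_2, y_2) = (49, 20): x_3 = 5·49 + 6·2·20 = 485; y_3 = 5·20 + 2·49 = 198.
  From (x_3, y_3) = (485, 198): x_4 = 5·485 + 6·2·198 = 4801; y_4 = 5·198 + 2·485 = 1960.
  From (x_4, y_4) = (4801, 1960): x_5 = 5·4801 + 6·2·1960 = 47525; y_5 = 5·1960 + 2·4801 = 19402.
Step 3: Verify x_5² - 6·y_5² = 2258625625 - 2258625624 = 1 (should be 1). ✓

(x_1, y_1) = (5, 2); (x_5, y_5) = (47525, 19402).


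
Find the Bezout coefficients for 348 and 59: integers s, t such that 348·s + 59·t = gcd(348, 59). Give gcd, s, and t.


Euclidean algorithm on (348, 59) — divide until remainder is 0:
  348 = 5 · 59 + 53
  59 = 1 · 53 + 6
  53 = 8 · 6 + 5
  6 = 1 · 5 + 1
  5 = 5 · 1 + 0
gcd(348, 59) = 1.
Track Bezout coefficients alongside the remainders: start with r₀ = 348 = a·1 + b·0 (s = 1, t = 0) and r₁ = 59 = a·0 + b·1 (s = 0, t = 1); each new remainder r_{k+1} = r_{k-1} − q_k·r_k inherits s_{k+1} = s_{k-1} − q_k·s_k, t_{k+1} = t_{k-1} − q_k·t_k, so r_k = a·s_k + b·t_k at every step:
  q = 5: r = 53, s = 1 − 5·0 = 1, t = 0 − 5·1 = -5  (check: 348·1 + 59·(-5) = 53)
  q = 1: r = 6, s = 0 − 1·1 = -1, t = 1 − 1·(-5) = 6  (check: 348·(-1) + 59·6 = 6)
  q = 8: r = 5, s = 1 − 8·(-1) = 9, t = -5 − 8·6 = -53  (check: 348·9 + 59·(-53) = 5)
  q = 1: r = 1, s = -1 − 1·9 = -10, t = 6 − 1·(-53) = 59  (check: 348·(-10) + 59·59 = 1)
The row with r = 1 (the gcd) gives the Bezout coefficients s = -10, t = 59.
Result: 348 · (-10) + 59 · (59) = 1.

gcd(348, 59) = 1; s = -10, t = 59 (check: 348·(-10) + 59·59 = 1).


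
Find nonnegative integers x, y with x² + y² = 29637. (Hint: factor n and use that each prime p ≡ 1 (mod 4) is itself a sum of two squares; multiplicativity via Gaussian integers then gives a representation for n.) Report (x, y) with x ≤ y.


Step 1: Factor n = 29637 = 3^2 · 37 · 89.
Step 2: Check the mod-4 condition on each prime factor: 3 ≡ 3 (mod 4), exponent 2 (must be even); 37 ≡ 1 (mod 4), exponent 1; 89 ≡ 1 (mod 4), exponent 1.
All primes ≡ 3 (mod 4) appear to even exponent (or don't appear), so by the two-squares theorem n IS expressible as a sum of two squares.
Step 3: Build a representation. Group n = k² · m with k = 3 and m = 37 · 89 = 3293 (a product of primes ≡ 1 (mod 4)); a representation of m scales to one of n via (k·x)² + (k·y)² = k²(x² + y²). Each prime p ≡ 1 (mod 4) is itself a sum of two squares; find a² by testing p − a² for a perfect square:
  37: 37 − 1² = 36 = 6² ⇒ 37 = 1² + 6².
  89: 89 − 1² = 88, 89 − 2² = 85, 89 − 3² = 80, 89 − 4² = 73, 89 − 5² = 64 = 8² ⇒ 89 = 5² + 8².
  Combine using the Brahmagupta–Fibonacci identity (a² + b²)(c² + d²) = (ac − bd)² + (ad + bc)² = (ac + bd)² + (ad − bc)²:
  37 · 89 = 3293: from (1² + 6²)(5² + 8²), take (1·5 − 6·8, 1·8 + 6·5) = (5 − 48, 8 + 30) = (-43, 38); dropping signs (only squares matter) gives (43, 38); check 43² + 38² = 1849 + 1444 = 3293 ✓.
  Scale by k = 3: (3·43, 3·38) = (129, 114).
Step 4: Order so x ≤ y and verify: 114² + 129² = 12996 + 16641 = 29637 = n. ✓

n = 29637 = 114² + 129² (one valid representation with x ≤ y).


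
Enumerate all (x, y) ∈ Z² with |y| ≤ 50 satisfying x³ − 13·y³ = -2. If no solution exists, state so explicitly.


The equation is x³ - 13y³ = -2. For fixed y, x³ = 13·y³ − 2, so a solution requires the RHS to be a perfect cube.
Strategy: iterate y from -50 to 50, compute RHS = 13·y³ − 2, and check whether it is a (positive or negative) perfect cube.
Check small values of y:
  y = 0: RHS = -2 is not a perfect cube.
  y = 1: RHS = 11 is not a perfect cube.
  y = -1: RHS = -15 is not a perfect cube.
  y = 2: RHS = 102 is not a perfect cube.
  y = -2: RHS = -106 is not a perfect cube.
  y = 3: RHS = 349 is not a perfect cube.
  y = -3: RHS = -353 is not a perfect cube.
Continuing the search up to |y| = 50 finds no solutions either.
No (x, y) in the scanned range satisfies the equation.

No integer solutions with |y| ≤ 50.


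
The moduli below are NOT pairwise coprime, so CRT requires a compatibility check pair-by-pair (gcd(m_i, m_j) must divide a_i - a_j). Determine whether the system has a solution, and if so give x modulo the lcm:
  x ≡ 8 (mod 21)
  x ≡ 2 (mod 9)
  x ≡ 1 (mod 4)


Moduli 21, 9, 4 are not pairwise coprime, so CRT works modulo lcm(m_i) when all pairwise compatibility conditions hold.
Pairwise compatibility: gcd(m_i, m_j) must divide a_i - a_j for every pair.
Merge one congruence at a time:
  Start: x ≡ 8 (mod 21).
  Combine with x ≡ 2 (mod 9): gcd(21, 9) = 3; 2 - 8 = -6, which IS divisible by 3, so compatible.
    Write x = 8 + 21·t and substitute into x ≡ 2 (mod 9): 21·t ≡ 2 − 8 = -6 (mod 9).
    Divide the congruence (and modulus) by g = 3: 7·t ≡ -2 (mod 3).
    Reduce coefficients mod 3: 1·t ≡ 1 (mod 3).
    So t ≡ 1 (mod 3).
    Then x = 8 + 21·1 = 29, valid modulo lcm(21, 9) = 63: x ≡ 29 (mod 63).
  Combine with x ≡ 1 (mod 4): gcd(63, 4) = 1; 1 - 29 = -28, which IS divisible by 1, so compatible.
    Write x = 29 + 63·t and substitute into x ≡ 1 (mod 4): 63·t ≡ 1 − 29 = -28 (mod 4).
    Reduce coefficients mod 4: 3·t ≡ 0 (mod 4).
    The inverse of 3 mod 4 is 3 (since 3·3 = 9 = 2·4 + 1), so t ≡ 3·0 = 0 ≡ 0 (mod 4).
    Then x = 29 + 63·0 = 29, valid modulo lcm(63, 4) = 252: x ≡ 29 (mod 252).
Verify: 29 mod 21 = 8, 29 mod 9 = 2, 29 mod 4 = 1.

x ≡ 29 (mod 252).


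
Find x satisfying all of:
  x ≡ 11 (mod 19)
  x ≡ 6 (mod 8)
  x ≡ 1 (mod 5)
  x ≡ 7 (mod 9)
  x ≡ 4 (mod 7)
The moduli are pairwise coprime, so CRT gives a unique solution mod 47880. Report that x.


Product of moduli M = 19 · 8 · 5 · 9 · 7 = 47880.
Merge one congruence at a time:
  Start: x ≡ 11 (mod 19).
  Combine with x ≡ 6 (mod 8); new modulus lcm = 152.
    Write x = 11 + 19·t and substitute into x ≡ 6 (mod 8): 19·t ≡ 6 − 11 = -5 (mod 8).
    Reduce coefficients mod 8: 3·t ≡ 3 (mod 8).
    The inverse of 3 mod 8 is 3 (since 3·3 = 9 = 1·8 + 1), so t ≡ 3·3 = 9 ≡ 1 (mod 8).
    Then x = 11 + 19·1 = 30, valid modulo lcm(19, 8) = 152: x ≡ 30 (mod 152).
  Combine with x ≡ 1 (mod 5); new modulus lcm = 760.
    Write x = 30 + 152·t and substitute into x ≡ 1 (mod 5): 152·t ≡ 1 − 30 = -29 (mod 5).
    Reduce coefficients mod 5: 2·t ≡ 1 (mod 5).
    The inverse of 2 mod 5 is 3 (since 2·3 = 6 = 1·5 + 1), so t ≡ 3·1 = 3 ≡ 3 (mod 5).
    Then x = 30 + 152·3 = 486, valid modulo lcm(152, 5) = 760: x ≡ 486 (mod 760).
  Combine with x ≡ 7 (mod 9); new modulus lcm = 6840.
    Write x = 486 + 760·t and substitute into x ≡ 7 (mod 9): 760·t ≡ 7 − 486 = -479 (mod 9).
    Reduce coefficients mod 9: 4·t ≡ 7 (mod 9).
    The inverse of 4 mod 9 is 7 (since 4·7 = 28 = 3·9 + 1), so t ≡ 7·7 = 49 ≡ 4 (mod 9).
    Then x = 486 + 760·4 = 3526, valid modulo lcm(760, 9) = 6840: x ≡ 3526 (mod 6840).
  Combine with x ≡ 4 (mod 7); new modulus lcm = 47880.
    Write x = 3526 + 6840·t and substitute into x ≡ 4 (mod 7): 6840·t ≡ 4 − 3526 = -3522 (mod 7).
    Reduce coefficients mod 7: 1·t ≡ 6 (mod 7).
    So t ≡ 6 (mod 7).
    Then x = 3526 + 6840·6 = 44566, valid modulo lcm(6840, 7) = 47880: x ≡ 44566 (mod 47880).
Verify against each original: 44566 mod 19 = 11, 44566 mod 8 = 6, 44566 mod 5 = 1, 44566 mod 9 = 7, 44566 mod 7 = 4.

x ≡ 44566 (mod 47880).


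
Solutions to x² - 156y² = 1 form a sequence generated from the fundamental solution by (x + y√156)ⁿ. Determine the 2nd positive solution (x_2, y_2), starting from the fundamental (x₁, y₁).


Step 1: Find the fundamental solution (x₁, y₁) of x² - 156y² = 1.
  Expand √156 as a continued fraction. a₀ = ⌊√156⌋ = 12; iterate m_{k+1} = d_k·a_k − m_k, d_{k+1} = (156 − m_{k+1}²)/d_k, a_{k+1} = ⌊(a₀ + m_{k+1})/d_{k+1}⌋ (starting m₀ = 0, d₀ = 1), with convergents p_k = a_k·p_{k-1} + p_{k-2}, q_k = a_k·q_{k-1} + q_{k-2} (p₋₁ = 1, q₋₁ = 0):
  k = 0: a₀ = 12; p₀/q₀ = 12/1; p₀² − 156·q₀² = 144 − 156 = -12.
  k = 1: m = 12, d = 12, a = ⌊(12 + 12)/12⌋ = 2; p/q = (2·12 + 1)/(2·1 + 0) = 25/2; p² − 156·q² = 625 − 624 = 1.
  The first convergent with p² − 156·q² = 1 gives the fundamental solution (x₁, y₁) = (25, 2).
Step 2: Apply the recurrence (x_{n+1}, y_{n+1}) = (x₁x_n + 156y₁y_n, x₁y_n + y₁x_n) repeatedly.
  From (x_1, y_1) = (25, 2): x_2 = 25·25 + 156·2·2 = 1249; y_2 = 25·2 + 2·25 = 100.
Step 3: Verify x_2² - 156·y_2² = 1560001 - 1560000 = 1 (should be 1). ✓

(x_1, y_1) = (25, 2); (x_2, y_2) = (1249, 100).


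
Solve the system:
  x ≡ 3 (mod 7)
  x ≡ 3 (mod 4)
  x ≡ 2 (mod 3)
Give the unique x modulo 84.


Moduli 7, 4, 3 are pairwise coprime; by CRT there is a unique solution modulo M = 7 · 4 · 3 = 84.
Solve pairwise, accumulating the modulus:
  Start with x ≡ 3 (mod 7).
  Combine with x ≡ 3 (mod 4): since gcd(7, 4) = 1, we get a unique residue mod 28.
    Write x = 3 + 7·t and substitute into x ≡ 3 (mod 4): 7·t ≡ 3 − 3 = 0 (mod 4).
    Reduce coefficients mod 4: 3·t ≡ 0 (mod 4).
    The inverse of 3 mod 4 is 3 (since 3·3 = 9 = 2·4 + 1), so t ≡ 3·0 = 0 ≡ 0 (mod 4).
    Then x = 3 + 7·0 = 3, valid modulo lcm(7, 4) = 28: x ≡ 3 (mod 28).
  Combine with x ≡ 2 (mod 3): since gcd(28, 3) = 1, we get a unique residue mod 84.
    Write x = 3 + 28·t and substitute into x ≡ 2 (mod 3): 28·t ≡ 2 − 3 = -1 (mod 3).
    Reduce coefficients mod 3: 1·t ≡ 2 (mod 3).
    So t ≡ 2 (mod 3).
    Then x = 3 + 28·2 = 59, valid modulo lcm(28, 3) = 84: x ≡ 59 (mod 84).
Verify: 59 mod 7 = 3 ✓, 59 mod 4 = 3 ✓, 59 mod 3 = 2 ✓.

x ≡ 59 (mod 84).


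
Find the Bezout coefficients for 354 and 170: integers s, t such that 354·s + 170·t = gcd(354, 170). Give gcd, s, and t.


Euclidean algorithm on (354, 170) — divide until remainder is 0:
  354 = 2 · 170 + 14
  170 = 12 · 14 + 2
  14 = 7 · 2 + 0
gcd(354, 170) = 2.
Track Bezout coefficients alongside the remainders: start with r₀ = 354 = a·1 + b·0 (s = 1, t = 0) and r₁ = 170 = a·0 + b·1 (s = 0, t = 1); each new remainder r_{k+1} = r_{k-1} − q_k·r_k inherits s_{k+1} = s_{k-1} − q_k·s_k, t_{k+1} = t_{k-1} − q_k·t_k, so r_k = a·s_k + b·t_k at every step:
  q = 2: r = 14, s = 1 − 2·0 = 1, t = 0 − 2·1 = -2  (check: 354·1 + 170·(-2) = 14)
  q = 12: r = 2, s = 0 − 12·1 = -12, t = 1 − 12·(-2) = 25  (check: 354·(-12) + 170·25 = 2)
The row with r = 2 (the gcd) gives the Bezout coefficients s = -12, t = 25.
Result: 354 · (-12) + 170 · (25) = 2.

gcd(354, 170) = 2; s = -12, t = 25 (check: 354·(-12) + 170·25 = 2).


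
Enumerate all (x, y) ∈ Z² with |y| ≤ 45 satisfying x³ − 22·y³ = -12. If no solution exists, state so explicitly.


The equation is x³ - 22y³ = -12. For fixed y, x³ = 22·y³ − 12, so a solution requires the RHS to be a perfect cube.
Strategy: iterate y from -45 to 45, compute RHS = 22·y³ − 12, and check whether it is a (positive or negative) perfect cube.
Check small values of y:
  y = 0: RHS = -12 is not a perfect cube.
  y = 1: RHS = 10 is not a perfect cube.
  y = -1: RHS = -34 is not a perfect cube.
  y = 2: RHS = 164 is not a perfect cube.
  y = -2: RHS = -188 is not a perfect cube.
  y = 3: RHS = 582 is not a perfect cube.
  y = -3: RHS = -606 is not a perfect cube.
Continuing the search up to |y| = 45 finds no solutions either.
No (x, y) in the scanned range satisfies the equation.

No integer solutions with |y| ≤ 45.


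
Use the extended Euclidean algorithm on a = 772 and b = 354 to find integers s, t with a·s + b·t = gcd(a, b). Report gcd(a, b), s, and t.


Euclidean algorithm on (772, 354) — divide until remainder is 0:
  772 = 2 · 354 + 64
  354 = 5 · 64 + 34
  64 = 1 · 34 + 30
  34 = 1 · 30 + 4
  30 = 7 · 4 + 2
  4 = 2 · 2 + 0
gcd(772, 354) = 2.
Track Bezout coefficients alongside the remainders: start with r₀ = 772 = a·1 + b·0 (s = 1, t = 0) and r₁ = 354 = a·0 + b·1 (s = 0, t = 1); each new remainder r_{k+1} = r_{k-1} − q_k·r_k inherits s_{k+1} = s_{k-1} − q_k·s_k, t_{k+1} = t_{k-1} − q_k·t_k, so r_k = a·s_k + b·t_k at every step:
  q = 2: r = 64, s = 1 − 2·0 = 1, t = 0 − 2·1 = -2  (check: 772·1 + 354·(-2) = 64)
  q = 5: r = 34, s = 0 − 5·1 = -5, t = 1 − 5·(-2) = 11  (check: 772·(-5) + 354·11 = 34)
  q = 1: r = 30, s = 1 − 1·(-5) = 6, t = -2 − 1·11 = -13  (check: 772·6 + 354·(-13) = 30)
  q = 1: r = 4, s = -5 − 1·6 = -11, t = 11 − 1·(-13) = 24  (check: 772·(-11) + 354·24 = 4)
  q = 7: r = 2, s = 6 − 7·(-11) = 83, t = -13 − 7·24 = -181  (check: 772·83 + 354·(-181) = 2)
The row with r = 2 (the gcd) gives the Bezout coefficients s = 83, t = -181.
Result: 772 · (83) + 354 · (-181) = 2.

gcd(772, 354) = 2; s = 83, t = -181 (check: 772·83 + 354·(-181) = 2).


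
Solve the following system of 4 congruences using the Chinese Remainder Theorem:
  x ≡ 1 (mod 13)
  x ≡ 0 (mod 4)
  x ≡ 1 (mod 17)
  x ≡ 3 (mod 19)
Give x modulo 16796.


Product of moduli M = 13 · 4 · 17 · 19 = 16796.
Merge one congruence at a time:
  Start: x ≡ 1 (mod 13).
  Combine with x ≡ 0 (mod 4); new modulus lcm = 52.
    Write x = 1 + 13·t and substitute into x ≡ 0 (mod 4): 13·t ≡ 0 − 1 = -1 (mod 4).
    Reduce coefficients mod 4: 1·t ≡ 3 (mod 4).
    So t ≡ 3 (mod 4).
    Then x = 1 + 13·3 = 40, valid modulo lcm(13, 4) = 52: x ≡ 40 (mod 52).
  Combine with x ≡ 1 (mod 17); new modulus lcm = 884.
    Write x = 40 + 52·t and substitute into x ≡ 1 (mod 17): 52·t ≡ 1 − 40 = -39 (mod 17).
    Reduce coefficients mod 17: 1·t ≡ 12 (mod 17).
    So t ≡ 12 (mod 17).
    Then x = 40 + 52·12 = 664, valid modulo lcm(52, 17) = 884: x ≡ 664 (mod 884).
  Combine with x ≡ 3 (mod 19); new modulus lcm = 16796.
    Write x = 664 + 884·t and substitute into x ≡ 3 (mod 19): 884·t ≡ 3 − 664 = -661 (mod 19).
    Reduce coefficients mod 19: 10·t ≡ 4 (mod 19).
    The inverse of 10 mod 19 is 2 (since 10·2 = 20 = 1·19 + 1), so t ≡ 2·4 = 8 ≡ 8 (mod 19).
    Then x = 664 + 884·8 = 7736, valid modulo lcm(884, 19) = 16796: x ≡ 7736 (mod 16796).
Verify against each original: 7736 mod 13 = 1, 7736 mod 4 = 0, 7736 mod 17 = 1, 7736 mod 19 = 3.

x ≡ 7736 (mod 16796).


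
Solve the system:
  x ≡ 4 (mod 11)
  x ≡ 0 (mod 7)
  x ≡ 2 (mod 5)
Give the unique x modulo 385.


Moduli 11, 7, 5 are pairwise coprime; by CRT there is a unique solution modulo M = 11 · 7 · 5 = 385.
Solve pairwise, accumulating the modulus:
  Start with x ≡ 4 (mod 11).
  Combine with x ≡ 0 (mod 7): since gcd(11, 7) = 1, we get a unique residue mod 77.
    Write x = 4 + 11·t and substitute into x ≡ 0 (mod 7): 11·t ≡ 0 − 4 = -4 (mod 7).
    Reduce coefficients mod 7: 4·t ≡ 3 (mod 7).
    The inverse of 4 mod 7 is 2 (since 4·2 = 8 = 1·7 + 1), so t ≡ 2·3 = 6 ≡ 6 (mod 7).
    Then x = 4 + 11·6 = 70, valid modulo lcm(11, 7) = 77: x ≡ 70 (mod 77).
  Combine with x ≡ 2 (mod 5): since gcd(77, 5) = 1, we get a unique residue mod 385.
    Write x = 70 + 77·t and substitute into x ≡ 2 (mod 5): 77·t ≡ 2 − 70 = -68 (mod 5).
    Reduce coefficients mod 5: 2·t ≡ 2 (mod 5).
    The inverse of 2 mod 5 is 3 (since 2·3 = 6 = 1·5 + 1), so t ≡ 3·2 = 6 ≡ 1 (mod 5).
    Then x = 70 + 77·1 = 147, valid modulo lcm(77, 5) = 385: x ≡ 147 (mod 385).
Verify: 147 mod 11 = 4 ✓, 147 mod 7 = 0 ✓, 147 mod 5 = 2 ✓.

x ≡ 147 (mod 385).


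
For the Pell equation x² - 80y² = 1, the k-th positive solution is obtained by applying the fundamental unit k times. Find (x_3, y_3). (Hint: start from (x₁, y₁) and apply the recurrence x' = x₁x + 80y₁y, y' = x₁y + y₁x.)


Step 1: Find the fundamental solution (x₁, y₁) of x² - 80y² = 1.
  Expand √80 as a continued fraction. a₀ = ⌊√80⌋ = 8; iterate m_{k+1} = d_k·a_k − m_k, d_{k+1} = (80 − m_{k+1}²)/d_k, a_{k+1} = ⌊(a₀ + m_{k+1})/d_{k+1}⌋ (starting m₀ = 0, d₀ = 1), with convergents p_k = a_k·p_{k-1} + p_{k-2}, q_k = a_k·q_{k-1} + q_{k-2} (p₋₁ = 1, q₋₁ = 0):
  k = 0: a₀ = 8; p₀/q₀ = 8/1; p₀² − 80·q₀² = 64 − 80 = -16.
  k = 1: m = 8, d = 16, a = ⌊(8 + 8)/16⌋ = 1; p/q = (1·8 + 1)/(1·1 + 0) = 9/1; p² − 80·q² = 81 − 80 = 1.
  The first convergent with p² − 80·q² = 1 gives the fundamental solution (x₁, y₁) = (9, 1).
Step 2: Apply the recurrence (x_{n+1}, y_{n+1}) = (x₁x_n + 80y₁y_n, x₁y_n + y₁x_n) repeatedly.
  From (x_1, y_1) = (9, 1): x_2 = 9·9 + 80·1·1 = 161; y_2 = 9·1 + 1·9 = 18.
  From (x_2, y_2) = (161, 18): x_3 = 9·161 + 80·1·18 = 2889; y_3 = 9·18 + 1·161 = 323.
Step 3: Verify x_3² - 80·y_3² = 8346321 - 8346320 = 1 (should be 1). ✓

(x_1, y_1) = (9, 1); (x_3, y_3) = (2889, 323).


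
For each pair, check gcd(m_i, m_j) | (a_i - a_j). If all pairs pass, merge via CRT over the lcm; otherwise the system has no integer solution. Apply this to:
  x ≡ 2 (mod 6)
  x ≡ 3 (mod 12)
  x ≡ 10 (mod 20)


Moduli 6, 12, 20 are not pairwise coprime, so CRT works modulo lcm(m_i) when all pairwise compatibility conditions hold.
Pairwise compatibility: gcd(m_i, m_j) must divide a_i - a_j for every pair.
Merge one congruence at a time:
  Start: x ≡ 2 (mod 6).
  Combine with x ≡ 3 (mod 12): gcd(6, 12) = 6, and 3 - 2 = 1 is NOT divisible by 6.
    ⇒ system is inconsistent (no integer solution).

No solution (the system is inconsistent).


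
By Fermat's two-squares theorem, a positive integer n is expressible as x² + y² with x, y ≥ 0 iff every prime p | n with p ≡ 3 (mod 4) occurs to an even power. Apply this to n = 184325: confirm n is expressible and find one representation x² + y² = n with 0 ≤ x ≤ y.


Step 1: Factor n = 184325 = 5^2 · 73 · 101.
Step 2: Check the mod-4 condition on each prime factor: 5 ≡ 1 (mod 4), exponent 2; 73 ≡ 1 (mod 4), exponent 1; 101 ≡ 1 (mod 4), exponent 1.
All primes ≡ 3 (mod 4) appear to even exponent (or don't appear), so by the two-squares theorem n IS expressible as a sum of two squares.
Step 3: Build a representation. Group n = k² · m with k = 5 and m = 73 · 101 = 7373 (a product of primes ≡ 1 (mod 4)); a representation of m scales to one of n via (k·x)² + (k·y)² = k²(x² + y²). Each prime p ≡ 1 (mod 4) is itself a sum of two squares; find a² by testing p − a² for a perfect square:
  73: 73 − 1² = 72, 73 − 2² = 69, 73 − 3² = 64 = 8² ⇒ 73 = 3² + 8².
  101: 101 − 1² = 100 = 10² ⇒ 101 = 1² + 10².
  Combine using the Brahmagupta–Fibonacci identity (a² + b²)(c² + d²) = (ac − bd)² + (ad + bc)² = (ac + bd)² + (ad − bc)²:
  73 · 101 = 7373: from (3² + 8²)(1² + 10²), take (3·1 − 8·10, 3·10 + 8·1) = (3 − 80, 30 + 8) = (-77, 38); dropping signs (only squares matter) gives (77, 38); check 77² + 38² = 5929 + 1444 = 7373 ✓.
  Scale by k = 5: (5·77, 5·38) = (385, 190).
Step 4: Order so x ≤ y and verify: 190² + 385² = 36100 + 148225 = 184325 = n. ✓

n = 184325 = 190² + 385² (one valid representation with x ≤ y).


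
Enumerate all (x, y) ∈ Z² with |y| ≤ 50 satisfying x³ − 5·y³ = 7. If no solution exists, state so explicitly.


The equation is x³ - 5y³ = 7. For fixed y, x³ = 5·y³ + 7, so a solution requires the RHS to be a perfect cube.
Strategy: iterate y from -50 to 50, compute RHS = 5·y³ + 7, and check whether it is a (positive or negative) perfect cube.
Check small values of y:
  y = 0: RHS = 7 is not a perfect cube.
  y = 1: RHS = 12 is not a perfect cube.
  y = -1: RHS = 2 is not a perfect cube.
  y = 2: RHS = 47 is not a perfect cube.
  y = -2: RHS = -33 is not a perfect cube.
  y = 3: RHS = 142 is not a perfect cube.
  y = -3: RHS = -128 is not a perfect cube.
Continuing the search up to |y| = 50 finds no solutions either.
No (x, y) in the scanned range satisfies the equation.

No integer solutions with |y| ≤ 50.


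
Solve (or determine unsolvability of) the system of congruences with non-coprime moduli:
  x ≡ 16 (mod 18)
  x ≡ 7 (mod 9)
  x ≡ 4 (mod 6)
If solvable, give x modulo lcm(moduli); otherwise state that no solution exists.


Moduli 18, 9, 6 are not pairwise coprime, so CRT works modulo lcm(m_i) when all pairwise compatibility conditions hold.
Pairwise compatibility: gcd(m_i, m_j) must divide a_i - a_j for every pair.
Merge one congruence at a time:
  Start: x ≡ 16 (mod 18).
  Combine with x ≡ 7 (mod 9): gcd(18, 9) = 9; 7 - 16 = -9, which IS divisible by 9, so compatible.
    Write x = 16 + 18·t and substitute into x ≡ 7 (mod 9): 18·t ≡ 7 − 16 = -9 (mod 9).
    Divide the congruence (and modulus) by g = 9: 2·t ≡ -1 (mod 1).
    Modulo 1 every t works; take t = 0.
    Then x = 16 + 18·0 = 16, valid modulo lcm(18, 9) = 18: x ≡ 16 (mod 18).
  Combine with x ≡ 4 (mod 6): gcd(18, 6) = 6; 4 - 16 = -12, which IS divisible by 6, so compatible.
    Write x = 16 + 18·t and substitute into x ≡ 4 (mod 6): 18·t ≡ 4 − 16 = -12 (mod 6).
    Divide the congruence (and modulus) by g = 6: 3·t ≡ -2 (mod 1).
    Modulo 1 every t works; take t = 0.
    Then x = 16 + 18·0 = 16, valid modulo lcm(18, 6) = 18: x ≡ 16 (mod 18).
Verify: 16 mod 18 = 16, 16 mod 9 = 7, 16 mod 6 = 4.

x ≡ 16 (mod 18).


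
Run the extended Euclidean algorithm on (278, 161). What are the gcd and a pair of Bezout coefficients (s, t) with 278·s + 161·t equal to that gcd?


Euclidean algorithm on (278, 161) — divide until remainder is 0:
  278 = 1 · 161 + 117
  161 = 1 · 117 + 44
  117 = 2 · 44 + 29
  44 = 1 · 29 + 15
  29 = 1 · 15 + 14
  15 = 1 · 14 + 1
  14 = 14 · 1 + 0
gcd(278, 161) = 1.
Track Bezout coefficients alongside the remainders: start with r₀ = 278 = a·1 + b·0 (s = 1, t = 0) and r₁ = 161 = a·0 + b·1 (s = 0, t = 1); each new remainder r_{k+1} = r_{k-1} − q_k·r_k inherits s_{k+1} = s_{k-1} − q_k·s_k, t_{k+1} = t_{k-1} − q_k·t_k, so r_k = a·s_k + b·t_k at every step:
  q = 1: r = 117, s = 1 − 1·0 = 1, t = 0 − 1·1 = -1  (check: 278·1 + 161·(-1) = 117)
  q = 1: r = 44, s = 0 − 1·1 = -1, t = 1 − 1·(-1) = 2  (check: 278·(-1) + 161·2 = 44)
  q = 2: r = 29, s = 1 − 2·(-1) = 3, t = -1 − 2·2 = -5  (check: 278·3 + 161·(-5) = 29)
  q = 1: r = 15, s = -1 − 1·3 = -4, t = 2 − 1·(-5) = 7  (check: 278·(-4) + 161·7 = 15)
  q = 1: r = 14, s = 3 − 1·(-4) = 7, t = -5 − 1·7 = -12  (check: 278·7 + 161·(-12) = 14)
  q = 1: r = 1, s = -4 − 1·7 = -11, t = 7 − 1·(-12) = 19  (check: 278·(-11) + 161·19 = 1)
The row with r = 1 (the gcd) gives the Bezout coefficients s = -11, t = 19.
Result: 278 · (-11) + 161 · (19) = 1.

gcd(278, 161) = 1; s = -11, t = 19 (check: 278·(-11) + 161·19 = 1).


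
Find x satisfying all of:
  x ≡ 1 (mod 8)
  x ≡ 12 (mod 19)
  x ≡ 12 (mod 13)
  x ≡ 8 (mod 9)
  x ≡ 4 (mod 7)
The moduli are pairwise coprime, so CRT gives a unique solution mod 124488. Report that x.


Product of moduli M = 8 · 19 · 13 · 9 · 7 = 124488.
Merge one congruence at a time:
  Start: x ≡ 1 (mod 8).
  Combine with x ≡ 12 (mod 19); new modulus lcm = 152.
    Write x = 1 + 8·t and substitute into x ≡ 12 (mod 19): 8·t ≡ 12 − 1 = 11 (mod 19).
    The inverse of 8 mod 19 is 12 (since 8·12 = 96 = 5·19 + 1), so t ≡ 12·11 = 132 ≡ 18 (mod 19).
    Then x = 1 + 8·18 = 145, valid modulo lcm(8, 19) = 152: x ≡ 145 (mod 152).
  Combine with x ≡ 12 (mod 13); new modulus lcm = 1976.
    Write x = 145 + 152·t and substitute into x ≡ 12 (mod 13): 152·t ≡ 12 − 145 = -133 (mod 13).
    Reduce coefficients mod 13: 9·t ≡ 10 (mod 13).
    The inverse of 9 mod 13 is 3 (since 9·3 = 27 = 2·13 + 1), so t ≡ 3·10 = 30 ≡ 4 (mod 13).
    Then x = 145 + 152·4 = 753, valid modulo lcm(152, 13) = 1976: x ≡ 753 (mod 1976).
  Combine with x ≡ 8 (mod 9); new modulus lcm = 17784.
    Write x = 753 + 1976·t and substitute into x ≡ 8 (mod 9): 1976·t ≡ 8 − 753 = -745 (mod 9).
    Reduce coefficients mod 9: 5·t ≡ 2 (mod 9).
    The inverse of 5 mod 9 is 2 (since 5·2 = 10 = 1·9 + 1), so t ≡ 2·2 = 4 ≡ 4 (mod 9).
    Then x = 753 + 1976·4 = 8657, valid modulo lcm(1976, 9) = 17784: x ≡ 8657 (mod 17784).
  Combine with x ≡ 4 (mod 7); new modulus lcm = 124488.
    Write x = 8657 + 17784·t and substitute into x ≡ 4 (mod 7): 17784·t ≡ 4 − 8657 = -8653 (mod 7).
    Reduce coefficients mod 7: 4·t ≡ 6 (mod 7).
    The inverse of 4 mod 7 is 2 (since 4·2 = 8 = 1·7 + 1), so t ≡ 2·6 = 12 ≡ 5 (mod 7).
    Then x = 8657 + 17784·5 = 97577, valid modulo lcm(17784, 7) = 124488: x ≡ 97577 (mod 124488).
Verify against each original: 97577 mod 8 = 1, 97577 mod 19 = 12, 97577 mod 13 = 12, 97577 mod 9 = 8, 97577 mod 7 = 4.

x ≡ 97577 (mod 124488).


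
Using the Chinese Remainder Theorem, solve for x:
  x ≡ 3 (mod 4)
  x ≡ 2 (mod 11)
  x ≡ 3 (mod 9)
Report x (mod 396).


Moduli 4, 11, 9 are pairwise coprime; by CRT there is a unique solution modulo M = 4 · 11 · 9 = 396.
Solve pairwise, accumulating the modulus:
  Start with x ≡ 3 (mod 4).
  Combine with x ≡ 2 (mod 11): since gcd(4, 11) = 1, we get a unique residue mod 44.
    Write x = 3 + 4·t and substitute into x ≡ 2 (mod 11): 4·t ≡ 2 − 3 = -1 (mod 11).
    Reduce coefficients mod 11: 4·t ≡ 10 (mod 11).
    The inverse of 4 mod 11 is 3 (since 4·3 = 12 = 1·11 + 1), so t ≡ 3·10 = 30 ≡ 8 (mod 11).
    Then x = 3 + 4·8 = 35, valid modulo lcm(4, 11) = 44: x ≡ 35 (mod 44).
  Combine with x ≡ 3 (mod 9): since gcd(44, 9) = 1, we get a unique residue mod 396.
    Write x = 35 + 44·t and substitute into x ≡ 3 (mod 9): 44·t ≡ 3 − 35 = -32 (mod 9).
    Reduce coefficients mod 9: 8·t ≡ 4 (mod 9).
    The inverse of 8 mod 9 is 8 (since 8·8 = 64 = 7·9 + 1), so t ≡ 8·4 = 32 ≡ 5 (mod 9).
    Then x = 35 + 44·5 = 255, valid modulo lcm(44, 9) = 396: x ≡ 255 (mod 396).
Verify: 255 mod 4 = 3 ✓, 255 mod 11 = 2 ✓, 255 mod 9 = 3 ✓.

x ≡ 255 (mod 396).


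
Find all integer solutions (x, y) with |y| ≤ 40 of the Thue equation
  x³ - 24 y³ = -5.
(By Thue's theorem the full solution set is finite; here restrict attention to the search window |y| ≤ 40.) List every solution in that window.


The equation is x³ - 24y³ = -5. For fixed y, x³ = 24·y³ − 5, so a solution requires the RHS to be a perfect cube.
Strategy: iterate y from -40 to 40, compute RHS = 24·y³ − 5, and check whether it is a (positive or negative) perfect cube.
Check small values of y:
  y = 0: RHS = -5 is not a perfect cube.
  y = 1: RHS = 19 is not a perfect cube.
  y = -1: RHS = -29 is not a perfect cube.
  y = 2: RHS = 187 is not a perfect cube.
  y = -2: RHS = -197 is not a perfect cube.
  y = 3: RHS = 643 is not a perfect cube.
  y = -3: RHS = -653 is not a perfect cube.
Continuing the search up to |y| = 40 finds no solutions either.
No (x, y) in the scanned range satisfies the equation.

No integer solutions with |y| ≤ 40.


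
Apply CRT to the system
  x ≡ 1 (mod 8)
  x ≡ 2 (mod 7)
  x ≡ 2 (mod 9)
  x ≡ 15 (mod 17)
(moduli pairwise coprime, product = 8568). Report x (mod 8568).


Product of moduli M = 8 · 7 · 9 · 17 = 8568.
Merge one congruence at a time:
  Start: x ≡ 1 (mod 8).
  Combine with x ≡ 2 (mod 7); new modulus lcm = 56.
    Write x = 1 + 8·t and substitute into x ≡ 2 (mod 7): 8·t ≡ 2 − 1 = 1 (mod 7).
    Reduce coefficients mod 7: 1·t ≡ 1 (mod 7).
    So t ≡ 1 (mod 7).
    Then x = 1 + 8·1 = 9, valid modulo lcm(8, 7) = 56: x ≡ 9 (mod 56).
  Combine with x ≡ 2 (mod 9); new modulus lcm = 504.
    Write x = 9 + 56·t and substitute into x ≡ 2 (mod 9): 56·t ≡ 2 − 9 = -7 (mod 9).
    Reduce coefficients mod 9: 2·t ≡ 2 (mod 9).
    The inverse of 2 mod 9 is 5 (since 2·5 = 10 = 1·9 + 1), so t ≡ 5·2 = 10 ≡ 1 (mod 9).
    Then x = 9 + 56·1 = 65, valid modulo lcm(56, 9) = 504: x ≡ 65 (mod 504).
  Combine with x ≡ 15 (mod 17); new modulus lcm = 8568.
    Write x = 65 + 504·t and substitute into x ≡ 15 (mod 17): 504·t ≡ 15 − 65 = -50 (mod 17).
    Reduce coefficients mod 17: 11·t ≡ 1 (mod 17).
    The inverse of 11 mod 17 is 14 (since 11·14 = 154 = 9·17 + 1), so t ≡ 14·1 = 14 ≡ 14 (mod 17).
    Then x = 65 + 504·14 = 7121, valid modulo lcm(504, 17) = 8568: x ≡ 7121 (mod 8568).
Verify against each original: 7121 mod 8 = 1, 7121 mod 7 = 2, 7121 mod 9 = 2, 7121 mod 17 = 15.

x ≡ 7121 (mod 8568).
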